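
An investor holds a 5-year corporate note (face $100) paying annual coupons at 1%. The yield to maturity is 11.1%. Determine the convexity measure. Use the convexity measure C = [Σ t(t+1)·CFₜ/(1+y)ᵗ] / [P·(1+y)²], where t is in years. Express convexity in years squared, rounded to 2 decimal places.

23.47

With y = 0.111:
  t   CF        PV=CF/(1+0.111)^t    t·PV        t(t+1)·PV
  1         1.00         0.9001         0.9001           1.8002
  2         1.00         0.8102         1.6203           4.8610
  3         1.00         0.7292         2.1877           8.7506
  4         1.00         0.6564         2.6255          13.1273
  5       101.00        59.6693       298.3466       1,790.0796
  Σ                     62.7652       305.6801       1,818.6186
P = 62.7652.
Convexity = Σ t(t+1)·PV / [P·(1+y)²] = 1,818.6186 / (62.7652 × 1.234321) = 23.47442.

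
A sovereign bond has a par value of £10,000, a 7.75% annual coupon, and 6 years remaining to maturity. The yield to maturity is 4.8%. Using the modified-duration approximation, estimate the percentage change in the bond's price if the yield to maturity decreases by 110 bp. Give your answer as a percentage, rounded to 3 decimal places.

Periodic yield y = 0.048. Modified duration first:
  t   CF        PV=CF/(1+0.048)^t    t·PV
  1       775.00       739.5038       739.5038
  2       775.00       705.6334     1,411.2668
  3       775.00       673.3143     2,019.9430
  4       775.00       642.4755     2,569.9020
  5       775.00       613.0491     3,065.2457
  6    10,775.00     8,132.9777    48,797.8664
  Σ                 11,506.9539    58,603.7277
P = 11,506.9539; D_Mac = 5.09290 yrs; D_mod = 5.09290/(1+0.048) = 4.85963 yrs.
ΔP/P ≈ -D_mod · Δy = -4.85963 × (-0.011) = +0.053456 = +5.3456%.

+5.346%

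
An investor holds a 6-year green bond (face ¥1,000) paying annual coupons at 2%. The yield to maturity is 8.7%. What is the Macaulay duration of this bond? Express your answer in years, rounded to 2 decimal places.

5.64 years

Periodic yield y = 0.087. Discount each cash flow and weight by its year:
  t   CF        PV=CF/(1+0.087)^t    t·PV
  1        20.00        18.3993        18.3993
  2        20.00        16.9266        33.8533
  3        20.00        15.5719        46.7157
  4        20.00        14.3256        57.3023
  5        20.00        13.1790        65.8950
  6     1,020.00       618.3337     3,710.0021
  Σ                    696.7360     3,932.1676
Price P = Σ PV = 696.7360.
Macaulay duration = Σ(t·PV) / P = 3,932.1676 / 696.7360 = 5.64370 years.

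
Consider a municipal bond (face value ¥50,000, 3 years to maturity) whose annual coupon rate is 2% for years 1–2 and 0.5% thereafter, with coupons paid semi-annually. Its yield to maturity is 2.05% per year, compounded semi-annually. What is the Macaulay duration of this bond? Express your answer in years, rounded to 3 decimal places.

Periodic yield y = 0.01025. Discount each cash flow and weight by its period:
  t   CF        PV=CF/(1+0.01025)^t    t·PV
  1       500.00       494.9270       494.9270
  2       500.00       489.9055       979.8109
  3       500.00       484.9349     1,454.8047
  4       500.00       480.0147     1,920.0589
  5       125.00       118.7861       593.9306
  6    50,125.00    47,149.9494   282,899.6964
  Σ                 49,218.5176   288,343.2285
Price P = Σ PV = 49,218.5176.
Macaulay duration = Σ(t·PV) / P = 288,343.2285 / 49,218.5176 = 5.85843 half-year periods.
In years: 5.85843 / 2 = 2.92921 years.

2.929 years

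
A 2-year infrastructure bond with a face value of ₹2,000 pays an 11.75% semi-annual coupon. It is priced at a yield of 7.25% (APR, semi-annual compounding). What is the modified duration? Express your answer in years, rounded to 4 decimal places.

1.7819 years

Periodic yield y = 0.03625. First find Macaulay duration:
  t   CF        PV=CF/(1+0.03625)^t    t·PV
  1       117.50       113.3896       113.3896
  2       117.50       109.4230       218.8461
  3       117.50       105.5952       316.7856
  4     2,117.50     1,836.3914     7,345.5655
  Σ                  2,164.7993     7,994.5869
P = 2,164.7993; Macaulay duration = 7,994.5869 / 2,164.7993 = 3.69299 half-year periods = 1.84650 years.
Modified duration = D_Mac / (1 + y) = 1.84650 / 1.03625 = 1.78190 years.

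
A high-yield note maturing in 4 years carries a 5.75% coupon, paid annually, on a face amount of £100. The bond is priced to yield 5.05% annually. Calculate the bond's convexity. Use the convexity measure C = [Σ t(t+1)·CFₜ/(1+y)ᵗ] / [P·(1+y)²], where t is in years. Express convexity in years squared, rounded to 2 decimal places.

16.26

With y = 0.0505:
  t   CF        PV=CF/(1+0.0505)^t    t·PV        t(t+1)·PV
  1         5.75         5.4736         5.4736          10.9472
  2         5.75         5.2105        10.4209          31.2627
  3         5.75         4.9600        14.8799          59.5197
  4       105.75        86.8353       347.3411       1,736.7054
  Σ                    102.4793       378.1155       1,838.4350
P = 102.4793.
Convexity = Σ t(t+1)·PV / [P·(1+y)²] = 1,838.4350 / (102.4793 × 1.103550) = 16.25624.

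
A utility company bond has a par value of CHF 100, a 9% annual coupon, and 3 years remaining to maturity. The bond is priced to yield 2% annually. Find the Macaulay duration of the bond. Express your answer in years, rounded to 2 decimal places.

Periodic yield y = 0.02. Discount each cash flow and weight by its year:
  t   CF        PV=CF/(1+0.02)^t    t·PV
  1         9.00         8.8235         8.8235
  2         9.00         8.6505        17.3010
  3       109.00       102.7131       308.1394
  Σ                    120.1872       334.2640
Price P = Σ PV = 120.1872.
Macaulay duration = Σ(t·PV) / P = 334.2640 / 120.1872 = 2.78119 years.

2.78 years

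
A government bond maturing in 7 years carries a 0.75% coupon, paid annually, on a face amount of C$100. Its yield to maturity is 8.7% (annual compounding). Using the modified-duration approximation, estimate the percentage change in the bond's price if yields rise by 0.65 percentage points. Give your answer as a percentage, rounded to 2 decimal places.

Periodic yield y = 0.087. Modified duration first:
  t   CF        PV=CF/(1+0.087)^t    t·PV
  1         0.75         0.6900         0.6900
  2         0.75         0.6347         1.2695
  3         0.75         0.5839         1.7518
  4         0.75         0.5372         2.1488
  5         0.75         0.4942         2.4711
  6         0.75         0.4547         2.7279
  7       100.75        56.1873       393.3112
  Σ                     59.5821       404.3703
P = 59.5821; D_Mac = 6.78678 yrs; D_mod = 6.78678/(1+0.087) = 6.24359 yrs.
ΔP/P ≈ -D_mod · Δy = -6.24359 × (+0.0065) = -0.040583 = -4.0583%.

-4.06%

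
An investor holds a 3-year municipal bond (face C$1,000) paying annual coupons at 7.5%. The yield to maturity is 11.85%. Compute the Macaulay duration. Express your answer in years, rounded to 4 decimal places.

2.7832 years

Periodic yield y = 0.1185. Discount each cash flow and weight by its year:
  t   CF        PV=CF/(1+0.1185)^t    t·PV
  1        75.00        67.0541        67.0541
  2        75.00        59.9500       119.9000
  3     1,075.00       768.2463     2,304.7390
  Σ                    895.2504     2,491.6931
Price P = Σ PV = 895.2504.
Macaulay duration = Σ(t·PV) / P = 2,491.6931 / 895.2504 = 2.78324 years.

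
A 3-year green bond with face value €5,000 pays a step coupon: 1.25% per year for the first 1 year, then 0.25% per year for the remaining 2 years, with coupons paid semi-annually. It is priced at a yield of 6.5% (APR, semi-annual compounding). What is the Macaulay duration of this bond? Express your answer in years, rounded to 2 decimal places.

2.96 years

Periodic yield y = 0.0325. Discount each cash flow and weight by its period:
  t   CF        PV=CF/(1+0.0325)^t    t·PV
  1        31.25        30.2663        30.2663
  2        31.25        29.3137        58.6273
  3         6.25         5.6782        17.0346
  4         6.25         5.4995        21.9978
  5         6.25         5.3264        26.6318
  6     5,006.25     4,132.1128    24,792.6770
  Σ                  4,208.1968    24,947.2348
Price P = Σ PV = 4,208.1968.
Macaulay duration = Σ(t·PV) / P = 24,947.2348 / 4,208.1968 = 5.92825 half-year periods.
In years: 5.92825 / 2 = 2.96412 years.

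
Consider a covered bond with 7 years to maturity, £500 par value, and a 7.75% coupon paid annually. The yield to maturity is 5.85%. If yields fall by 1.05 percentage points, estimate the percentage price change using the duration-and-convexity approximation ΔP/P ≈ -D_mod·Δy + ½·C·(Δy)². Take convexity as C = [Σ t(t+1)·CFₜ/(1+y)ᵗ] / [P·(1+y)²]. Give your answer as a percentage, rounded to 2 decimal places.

With y = 0.0585:
  t   CF        PV=CF/(1+0.0585)^t    t·PV        t(t+1)·PV
  1        38.75        36.6084        36.6084          73.2168
  2        38.75        34.5852        69.1704         207.5111
  3        38.75        32.6738        98.0213         392.0851
  4        38.75        30.8680       123.4719         617.3597
  5        38.75        29.1620       145.8100         874.8602
  6        38.75        27.5503       165.3019       1,157.1131
  7       538.75       361.8689     2,533.0822      20,264.6578
  Σ                    553.3165     3,171.4661      23,586.8037
P = 553.3165; D_Mac = 5.73174 yrs; D_mod = 5.41496 yrs; C = 38.04641.
Duration effect: -5.41496 × (-0.0105) = +0.056857
Convexity effect: 0.5 × 38.04641 × (-0.0105)² = +0.0020973
ΔP/P ≈ +0.056857 + 0.0020973 = +0.058954 = +5.8954%.

+5.90%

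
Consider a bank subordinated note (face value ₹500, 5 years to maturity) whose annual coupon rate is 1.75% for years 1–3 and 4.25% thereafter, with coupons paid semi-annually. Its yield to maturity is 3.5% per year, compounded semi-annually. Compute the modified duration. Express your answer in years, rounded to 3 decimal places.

4.692 years

Periodic yield y = 0.0175. First find Macaulay duration:
  t   CF        PV=CF/(1+0.0175)^t    t·PV
  1        4.375         4.2998         4.2998
  2        4.375         4.2258         8.4516
  3        4.375         4.1531        12.4594
  4        4.375         4.0817        16.3268
  5        4.375         4.0115        20.0575
  6        4.375         3.9425        23.6550
  7       10.625         9.4100        65.8698
  8       10.625         9.2481        73.9850
  9       10.625         9.0891        81.8016
  10     510.625       429.2970     4,292.9704
  Σ                    481.7586     4,599.8767
P = 481.7586; Macaulay duration = 4,599.8767 / 481.7586 = 9.54810 half-year periods = 4.77405 years.
Modified duration = D_Mac / (1 + y) = 4.77405 / 1.0175 = 4.69194 years.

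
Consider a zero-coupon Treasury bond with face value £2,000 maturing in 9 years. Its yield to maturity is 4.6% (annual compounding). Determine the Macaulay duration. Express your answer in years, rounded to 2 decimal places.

9.00 years

A zero-coupon bond has a single cash flow at maturity, so its Macaulay duration equals its maturity: 9 years.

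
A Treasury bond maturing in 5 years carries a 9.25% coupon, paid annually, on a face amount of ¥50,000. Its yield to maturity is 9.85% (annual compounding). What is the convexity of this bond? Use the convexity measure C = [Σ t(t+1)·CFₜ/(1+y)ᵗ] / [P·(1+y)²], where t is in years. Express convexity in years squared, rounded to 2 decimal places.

19.70

With y = 0.0985:
  t   CF        PV=CF/(1+0.0985)^t    t·PV        t(t+1)·PV
  1     4,625.00     4,210.2868     4,210.2868       8,420.5735
  2     4,625.00     3,832.7599     7,665.5198      22,996.5594
  3     4,625.00     3,489.0850    10,467.2551      41,869.0203
  4     4,625.00     3,176.2267    12,704.9068      63,524.5340
  5    54,625.00    34,150.0343   170,750.1713   1,024,501.0278
  Σ                 48,858.3926   205,798.1397   1,161,311.7150
P = 48,858.3926.
Convexity = Σ t(t+1)·PV / [P·(1+y)²] = 1,161,311.7150 / (48,858.3926 × 1.206702) = 19.69743.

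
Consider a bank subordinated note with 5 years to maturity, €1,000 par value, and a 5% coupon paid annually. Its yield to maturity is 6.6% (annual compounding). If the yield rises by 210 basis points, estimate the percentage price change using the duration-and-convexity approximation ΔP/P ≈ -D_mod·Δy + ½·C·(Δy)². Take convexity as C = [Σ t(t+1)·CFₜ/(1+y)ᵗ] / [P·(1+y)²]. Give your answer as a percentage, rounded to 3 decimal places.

With y = 0.066:
  t   CF        PV=CF/(1+0.066)^t    t·PV        t(t+1)·PV
  1        50.00        46.9043        46.9043          93.8086
  2        50.00        44.0003        88.0006         264.0018
  3        50.00        41.2761       123.8282         495.3129
  4        50.00        38.7205       154.8821         774.4104
  5     1,050.00       762.7870     3,813.9349      22,883.6096
  Σ                    933.6882     4,227.5501      24,511.1433
P = 933.6882; D_Mac = 4.52780 yrs; D_mod = 4.24746 yrs; C = 23.10188.
Duration effect: -4.24746 × (+0.021) = -0.089197
Convexity effect: 0.5 × 23.10188 × (0.021)² = +0.0050940
ΔP/P ≈ -0.089197 + 0.0050940 = -0.084103 = -8.4103%.

-8.410%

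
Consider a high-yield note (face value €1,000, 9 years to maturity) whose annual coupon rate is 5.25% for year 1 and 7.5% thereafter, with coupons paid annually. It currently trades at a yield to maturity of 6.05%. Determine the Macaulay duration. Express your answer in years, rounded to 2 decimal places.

7.08 years

Periodic yield y = 0.0605. Discount each cash flow and weight by its year:
  t   CF        PV=CF/(1+0.0605)^t    t·PV
  1        52.50        49.5050        49.5050
  2        75.00        66.6868       133.3736
  3        75.00        62.8824       188.6473
  4        75.00        59.2951       237.1803
  5        75.00        55.9124       279.5618
  6        75.00        52.7226       316.3359
  7        75.00        49.7149       348.0043
  8        75.00        46.8787       375.0299
  9     1,075.00       633.5960     5,702.3638
  Σ                  1,077.1939     7,630.0018
Price P = Σ PV = 1,077.1939.
Macaulay duration = Σ(t·PV) / P = 7,630.0018 / 1,077.1939 = 7.08322 years.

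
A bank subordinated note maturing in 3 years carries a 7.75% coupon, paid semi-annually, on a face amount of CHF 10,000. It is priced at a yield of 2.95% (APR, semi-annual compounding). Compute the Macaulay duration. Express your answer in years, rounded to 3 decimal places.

2.753 years

Periodic yield y = 0.01475. Discount each cash flow and weight by its period:
  t   CF        PV=CF/(1+0.01475)^t    t·PV
  1       387.50       381.8675       381.8675
  2       387.50       376.3168       752.6336
  3       387.50       370.8468     1,112.5404
  4       387.50       365.4563     1,461.8252
  5       387.50       360.1442     1,800.7209
  6    10,387.50     9,513.8583    57,083.1496
  Σ                 11,368.4898    62,592.7371
Price P = Σ PV = 11,368.4898.
Macaulay duration = Σ(t·PV) / P = 62,592.7371 / 11,368.4898 = 5.50581 half-year periods.
In years: 5.50581 / 2 = 2.75290 years.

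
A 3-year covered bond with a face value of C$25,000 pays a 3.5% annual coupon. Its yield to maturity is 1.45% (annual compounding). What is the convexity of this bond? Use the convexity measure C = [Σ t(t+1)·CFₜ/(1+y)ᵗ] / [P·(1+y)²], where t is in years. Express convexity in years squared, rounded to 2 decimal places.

11.16

With y = 0.0145:
  t   CF        PV=CF/(1+0.0145)^t    t·PV        t(t+1)·PV
  1       875.00       862.4938       862.4938       1,724.9877
  2       875.00       850.1664     1,700.3329       5,100.9986
  3    25,875.00    24,781.3068    74,343.9204     297,375.6816
  Σ                 26,493.9671    76,906.7471     304,201.6678
P = 26,493.9671.
Convexity = Σ t(t+1)·PV / [P·(1+y)²] = 304,201.6678 / (26,493.9671 × 1.029210) = 11.15605.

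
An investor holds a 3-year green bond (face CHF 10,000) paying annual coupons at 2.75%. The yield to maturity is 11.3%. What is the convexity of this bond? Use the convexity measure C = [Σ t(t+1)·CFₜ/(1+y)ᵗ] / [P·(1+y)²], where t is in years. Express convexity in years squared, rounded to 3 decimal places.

With y = 0.113:
  t   CF        PV=CF/(1+0.113)^t    t·PV        t(t+1)·PV
  1       275.00       247.0800       247.0800         494.1599
  2       275.00       221.9946       443.9892       1,331.9675
  3    10,275.00     7,452.4031    22,357.2093      89,428.8371
  Σ                  7,921.4776    23,048.2784      91,254.9645
P = 7,921.4776.
Convexity = Σ t(t+1)·PV / [P·(1+y)²] = 91,254.9645 / (7,921.4776 × 1.238769) = 9.29951.

9.300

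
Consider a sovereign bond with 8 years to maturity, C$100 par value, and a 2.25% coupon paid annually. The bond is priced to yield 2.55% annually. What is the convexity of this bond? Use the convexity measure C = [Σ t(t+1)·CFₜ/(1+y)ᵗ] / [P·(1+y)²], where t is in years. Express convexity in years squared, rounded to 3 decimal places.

With y = 0.0255:
  t   CF        PV=CF/(1+0.0255)^t    t·PV        t(t+1)·PV
  1         2.25         2.1941         2.1941           4.3881
  2         2.25         2.1395         4.2790          12.8370
  3         2.25         2.0863         6.2589          25.0355
  4         2.25         2.0344         8.1377          40.6883
  5         2.25         1.9838         9.9191          59.5149
  6         2.25         1.9345        11.6070          81.2490
  7         2.25         1.8864        13.2048         105.6382
  8       102.25        83.5946       668.7565       6,018.8081
  Σ                     97.8535       724.3570       6,348.1590
P = 97.8535.
Convexity = Σ t(t+1)·PV / [P·(1+y)²] = 6,348.1590 / (97.8535 × 1.051650) = 61.68789.

61.688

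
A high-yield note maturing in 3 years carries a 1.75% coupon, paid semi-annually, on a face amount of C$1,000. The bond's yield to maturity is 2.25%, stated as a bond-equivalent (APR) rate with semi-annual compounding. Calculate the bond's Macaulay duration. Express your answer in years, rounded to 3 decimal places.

2.935 years

Periodic yield y = 0.01125. Discount each cash flow and weight by its period:
  t   CF        PV=CF/(1+0.01125)^t    t·PV
  1         8.75         8.6527         8.6527
  2         8.75         8.5564        17.1128
  3         8.75         8.4612        25.3836
  4         8.75         8.3671        33.4683
  5         8.75         8.2740        41.3700
  6     1,008.75       943.2620     5,659.5720
  Σ                    985.5733     5,785.5594
Price P = Σ PV = 985.5733.
Macaulay duration = Σ(t·PV) / P = 5,785.5594 / 985.5733 = 5.87025 half-year periods.
In years: 5.87025 / 2 = 2.93512 years.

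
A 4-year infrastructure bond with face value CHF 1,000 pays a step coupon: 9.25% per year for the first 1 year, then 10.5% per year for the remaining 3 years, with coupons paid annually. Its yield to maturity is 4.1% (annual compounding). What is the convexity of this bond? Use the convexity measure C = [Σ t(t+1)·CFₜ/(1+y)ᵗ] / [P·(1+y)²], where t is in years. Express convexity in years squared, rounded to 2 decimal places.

15.66

With y = 0.041:
  t   CF        PV=CF/(1+0.041)^t    t·PV        t(t+1)·PV
  1        92.50        88.8569        88.8569         177.7137
  2       105.00        96.8920       193.7840         581.3519
  3       105.00        93.0759       279.2276       1,116.9105
  4     1,105.00       940.9344     3,763.7377      18,818.6886
  Σ                  1,219.7592     4,325.6062      20,694.6647
P = 1,219.7592.
Convexity = Σ t(t+1)·PV / [P·(1+y)²] = 20,694.6647 / (1,219.7592 × 1.083681) = 15.65607.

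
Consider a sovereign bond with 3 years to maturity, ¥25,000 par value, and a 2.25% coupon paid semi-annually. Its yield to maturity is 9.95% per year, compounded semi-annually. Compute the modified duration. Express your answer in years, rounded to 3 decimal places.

2.768 years

Periodic yield y = 0.04975. First find Macaulay duration:
  t   CF        PV=CF/(1+0.04975)^t    t·PV
  1       281.25       267.9209       267.9209
  2       281.25       255.2236       510.4471
  3       281.25       243.1279       729.3838
  4       281.25       231.6056       926.4223
  5       281.25       220.6293     1,103.1463
  6    25,281.25    18,892.2308   113,353.3850
  Σ                 20,110.7381   116,890.7055
P = 20,110.7381; Macaulay duration = 116,890.7055 / 20,110.7381 = 5.81235 half-year periods = 2.90618 years.
Modified duration = D_Mac / (1 + y) = 2.90618 / 1.04975 = 2.76845 years.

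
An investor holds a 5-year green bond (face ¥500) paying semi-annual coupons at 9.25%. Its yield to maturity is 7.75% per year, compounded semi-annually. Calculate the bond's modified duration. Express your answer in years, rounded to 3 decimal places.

3.989 years

Periodic yield y = 0.03875. First find Macaulay duration:
  t   CF        PV=CF/(1+0.03875)^t    t·PV
  1       23.125        22.2623        22.2623
  2       23.125        21.4319        42.8637
  3       23.125        20.6323        61.8970
  4       23.125        19.8627        79.4507
  5       23.125        19.1217        95.6085
  6       23.125        18.4084       110.4503
  7       23.125        17.7217       124.0516
  8       23.125        17.0606       136.4845
  9       23.125        16.4241       147.8172
  10     523.125       357.6804     3,576.8037
  Σ                    530.6060     4,397.6896
P = 530.6060; Macaulay duration = 4,397.6896 / 530.6060 = 8.28805 half-year periods = 4.14403 years.
Modified duration = D_Mac / (1 + y) = 4.14403 / 1.03875 = 3.98943 years.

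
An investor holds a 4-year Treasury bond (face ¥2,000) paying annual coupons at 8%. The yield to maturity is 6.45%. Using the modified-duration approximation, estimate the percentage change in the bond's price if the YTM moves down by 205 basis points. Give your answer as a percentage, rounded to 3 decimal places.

+6.911%

Periodic yield y = 0.0645. Modified duration first:
  t   CF        PV=CF/(1+0.0645)^t    t·PV
  1       160.00       150.3053       150.3053
  2       160.00       141.1980       282.3961
  3       160.00       132.6426       397.9278
  4     2,160.00     1,682.1747     6,728.6987
  Σ                  2,106.3206     7,559.3278
P = 2,106.3206; D_Mac = 3.58888 yrs; D_mod = 3.58888/(1+0.0645) = 3.37142 yrs.
ΔP/P ≈ -D_mod · Δy = -3.37142 × (-0.0205) = +0.069114 = +6.9114%.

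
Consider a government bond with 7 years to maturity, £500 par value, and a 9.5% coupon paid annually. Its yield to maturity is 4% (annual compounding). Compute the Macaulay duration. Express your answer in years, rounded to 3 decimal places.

5.647 years

Periodic yield y = 0.04. Discount each cash flow and weight by its year:
  t   CF        PV=CF/(1+0.04)^t    t·PV
  1        47.50        45.6731        45.6731
  2        47.50        43.9164        87.8328
  3        47.50        42.2273       126.6820
  4        47.50        40.6032       162.4128
  5        47.50        39.0415       195.2077
  6        47.50        37.5399       225.2396
  7       547.50       416.0550     2,912.3850
  Σ                    665.0565     3,755.4330
Price P = Σ PV = 665.0565.
Macaulay duration = Σ(t·PV) / P = 3,755.4330 / 665.0565 = 5.64679 years.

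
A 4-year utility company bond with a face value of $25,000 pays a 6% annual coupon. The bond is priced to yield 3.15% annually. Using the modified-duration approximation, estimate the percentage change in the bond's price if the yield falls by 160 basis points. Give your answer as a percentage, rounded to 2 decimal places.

Periodic yield y = 0.0315. Modified duration first:
  t   CF        PV=CF/(1+0.0315)^t    t·PV
  1     1,500.00     1,454.1929     1,454.1929
  2     1,500.00     1,409.7847     2,819.5694
  3     1,500.00     1,366.7326     4,100.1979
  4    26,500.00    23,408.2499    93,632.9995
  Σ                 27,638.9601   102,006.9597
P = 27,638.9601; D_Mac = 3.69069 yrs; D_mod = 3.69069/(1+0.0315) = 3.57799 yrs.
ΔP/P ≈ -D_mod · Δy = -3.57799 × (-0.016) = +0.057248 = +5.7248%.

+5.72%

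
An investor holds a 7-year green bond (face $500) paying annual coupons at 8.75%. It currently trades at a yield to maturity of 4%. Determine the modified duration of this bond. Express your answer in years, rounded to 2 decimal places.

5.49 years

Periodic yield y = 0.04. First find Macaulay duration:
  t   CF        PV=CF/(1+0.04)^t    t·PV
  1        43.75        42.0673        42.0673
  2        43.75        40.4493        80.8987
  3        43.75        38.8936       116.6808
  4        43.75        37.3977       149.5907
  5        43.75        35.9593       179.7966
  6        43.75        34.5763       207.4576
  7       543.75       413.2053     2,892.4372
  Σ                    642.5488     3,668.9288
P = 642.5488; Macaulay duration = 3,668.9288 / 642.5488 = 5.70996 years.
Modified duration = D_Mac / (1 + y) = 5.70996 / 1.04 = 5.49035 years.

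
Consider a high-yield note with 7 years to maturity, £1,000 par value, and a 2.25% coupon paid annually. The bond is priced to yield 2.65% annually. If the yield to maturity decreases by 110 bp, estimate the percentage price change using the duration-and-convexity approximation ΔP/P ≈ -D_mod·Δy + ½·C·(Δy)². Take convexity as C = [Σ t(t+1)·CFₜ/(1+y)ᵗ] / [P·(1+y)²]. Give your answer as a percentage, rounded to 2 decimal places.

+7.31%

With y = 0.0265:
  t   CF        PV=CF/(1+0.0265)^t    t·PV        t(t+1)·PV
  1        22.50        21.9191        21.9191          43.8383
  2        22.50        21.3533        42.7066         128.1197
  3        22.50        20.8020        62.4061         249.6243
  4        22.50        20.2650        81.0600         405.3001
  5        22.50        19.7418        98.7092         592.2554
  6        22.50        19.2322       115.3932         807.7521
  7     1,022.50       851.4333     5,960.0332      47,680.2658
  Σ                    974.7468     6,382.2274      49,907.1556
P = 974.7468; D_Mac = 6.54757 yrs; D_mod = 6.37854 yrs; C = 48.59069.
Duration effect: -6.37854 × (-0.011) = +0.070164
Convexity effect: 0.5 × 48.59069 × (-0.011)² = +0.0029397
ΔP/P ≈ +0.070164 + 0.0029397 = +0.073104 = +7.3104%.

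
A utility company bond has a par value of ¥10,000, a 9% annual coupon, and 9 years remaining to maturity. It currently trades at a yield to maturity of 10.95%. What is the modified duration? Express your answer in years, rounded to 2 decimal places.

5.75 years

Periodic yield y = 0.1095. First find Macaulay duration:
  t   CF        PV=CF/(1+0.1095)^t    t·PV
  1       900.00       811.1762       811.1762
  2       900.00       731.1187     1,462.2374
  3       900.00       658.9623     1,976.8870
  4       900.00       593.9273     2,375.7092
  5       900.00       535.3108     2,676.5538
  6       900.00       482.4793     2,894.8757
  7       900.00       434.8619     3,044.0333
  8       900.00       391.9440     3,135.5523
  9    10,900.00     4,278.3936    38,505.5427
  Σ                  8,918.1742    56,882.5676
P = 8,918.1742; Macaulay duration = 56,882.5676 / 8,918.1742 = 6.37828 years.
Modified duration = D_Mac / (1 + y) = 6.37828 / 1.1095 = 5.74878 years.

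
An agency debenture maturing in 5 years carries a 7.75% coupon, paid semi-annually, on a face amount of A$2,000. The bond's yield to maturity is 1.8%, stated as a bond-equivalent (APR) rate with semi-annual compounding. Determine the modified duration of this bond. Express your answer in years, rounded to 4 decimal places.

4.3037 years

Periodic yield y = 0.009. First find Macaulay duration:
  t   CF        PV=CF/(1+0.009)^t    t·PV
  1        77.50        76.8087        76.8087
  2        77.50        76.1236       152.2472
  3        77.50        75.4446       226.3338
  4        77.50        74.7717       299.0867
  5        77.50        74.1047       370.5236
  6        77.50        73.4437       440.6624
  7        77.50        72.7886       509.5204
  8        77.50        72.1394       577.1150
  9        77.50        71.4959       643.4632
  10    2,077.50     1,899.4566    18,994.5658
  Σ                  2,566.5775    22,290.3268
P = 2,566.5775; Macaulay duration = 22,290.3268 / 2,566.5775 = 8.68484 half-year periods = 4.34242 years.
Modified duration = D_Mac / (1 + y) = 4.34242 / 1.009 = 4.30369 years.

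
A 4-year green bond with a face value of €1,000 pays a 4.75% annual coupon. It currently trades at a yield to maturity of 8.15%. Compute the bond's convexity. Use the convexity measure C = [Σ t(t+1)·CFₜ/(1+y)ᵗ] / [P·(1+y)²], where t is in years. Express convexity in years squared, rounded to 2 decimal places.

15.50

With y = 0.0815:
  t   CF        PV=CF/(1+0.0815)^t    t·PV        t(t+1)·PV
  1        47.50        43.9205        43.9205          87.8410
  2        47.50        40.6107        81.2214         243.6642
  3        47.50        37.5504       112.6511         450.6043
  4     1,047.50       765.6811     3,062.7245      15,313.6223
  Σ                    887.7627     3,300.5174      16,095.7318
P = 887.7627.
Convexity = Σ t(t+1)·PV / [P·(1+y)²] = 16,095.7318 / (887.7627 × 1.169642) = 15.50104.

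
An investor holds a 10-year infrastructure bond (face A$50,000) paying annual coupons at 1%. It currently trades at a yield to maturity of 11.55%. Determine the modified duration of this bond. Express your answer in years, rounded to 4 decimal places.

Periodic yield y = 0.1155. First find Macaulay duration:
  t   CF        PV=CF/(1+0.1155)^t    t·PV
  1       500.00       448.2295       448.2295
  2       500.00       401.8194       803.6387
  3       500.00       360.2146     1,080.6437
  4       500.00       322.9176     1,291.6704
  5       500.00       289.4824     1,447.4119
  6       500.00       259.5091     1,557.0545
  7       500.00       232.6392     1,628.4747
  8       500.00       208.5515     1,668.4123
  9       500.00       186.9579     1,682.6211
  10   50,500.00    16,927.6095   169,276.0950
  Σ                 19,637.9307   180,884.2519
P = 19,637.9307; Macaulay duration = 180,884.2519 / 19,637.9307 = 9.21096 years.
Modified duration = D_Mac / (1 + y) = 9.21096 / 1.1155 = 8.25725 years.

8.2573 years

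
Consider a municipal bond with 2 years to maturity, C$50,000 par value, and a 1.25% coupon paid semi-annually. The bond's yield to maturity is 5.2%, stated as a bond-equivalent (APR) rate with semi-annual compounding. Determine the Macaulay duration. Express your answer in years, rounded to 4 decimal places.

1.9806 years

Periodic yield y = 0.026. Discount each cash flow and weight by its period:
  t   CF        PV=CF/(1+0.026)^t    t·PV
  1       312.50       304.5809       304.5809
  2       312.50       296.8625       593.7249
  3       312.50       289.3396       868.0189
  4    50,312.50    45,403.1991   181,612.7966
  Σ                 46,293.9821   183,379.1213
Price P = Σ PV = 46,293.9821.
Macaulay duration = Σ(t·PV) / P = 183,379.1213 / 46,293.9821 = 3.96119 half-year periods.
In years: 3.96119 / 2 = 1.98059 years.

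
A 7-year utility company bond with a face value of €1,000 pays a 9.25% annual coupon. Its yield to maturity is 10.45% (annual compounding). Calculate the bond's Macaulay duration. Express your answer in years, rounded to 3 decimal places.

5.402 years

Periodic yield y = 0.1045. Discount each cash flow and weight by its year:
  t   CF        PV=CF/(1+0.1045)^t    t·PV
  1        92.50        83.7483        83.7483
  2        92.50        75.8246       151.6493
  3        92.50        68.6506       205.9519
  4        92.50        62.1554       248.6216
  5        92.50        56.2747       281.3735
  6        92.50        50.9504       305.7023
  7     1,092.50       544.8305     3,813.8134
  Σ                    942.4345     5,090.8602
Price P = Σ PV = 942.4345.
Macaulay duration = Σ(t·PV) / P = 5,090.8602 / 942.4345 = 5.40182 years.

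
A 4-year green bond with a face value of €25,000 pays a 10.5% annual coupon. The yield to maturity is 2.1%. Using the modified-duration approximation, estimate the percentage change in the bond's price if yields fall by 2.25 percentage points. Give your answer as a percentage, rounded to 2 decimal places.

+7.80%

Periodic yield y = 0.021. Modified duration first:
  t   CF        PV=CF/(1+0.021)^t    t·PV
  1     2,625.00     2,571.0088     2,571.0088
  2     2,625.00     2,518.1281     5,036.2562
  3     2,625.00     2,466.3351     7,399.0053
  4    27,625.00    25,421.3915   101,685.5658
  Σ                 32,976.8635   116,691.8362
P = 32,976.8635; D_Mac = 3.53860 yrs; D_mod = 3.53860/(1+0.021) = 3.46582 yrs.
ΔP/P ≈ -D_mod · Δy = -3.46582 × (-0.0225) = +0.077981 = +7.7981%.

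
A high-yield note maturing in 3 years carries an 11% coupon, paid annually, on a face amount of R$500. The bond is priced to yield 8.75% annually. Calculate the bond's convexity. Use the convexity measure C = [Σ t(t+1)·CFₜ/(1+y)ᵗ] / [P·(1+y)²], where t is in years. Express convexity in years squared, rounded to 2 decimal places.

With y = 0.0875:
  t   CF        PV=CF/(1+0.0875)^t    t·PV        t(t+1)·PV
  1        55.00        50.5747        50.5747         101.1494
  2        55.00        46.5055        93.0110         279.0329
  3       555.00       431.5242     1,294.5727       5,178.2908
  Σ                    528.6044     1,438.1584       5,558.4731
P = 528.6044.
Convexity = Σ t(t+1)·PV / [P·(1+y)²] = 5,558.4731 / (528.6044 × 1.182656) = 8.89132.

8.89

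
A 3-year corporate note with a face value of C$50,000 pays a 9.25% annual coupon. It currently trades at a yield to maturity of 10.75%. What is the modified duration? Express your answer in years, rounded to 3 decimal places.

Periodic yield y = 0.1075. First find Macaulay duration:
  t   CF        PV=CF/(1+0.1075)^t    t·PV
  1     4,625.00     4,176.0722     4,176.0722
  2     4,625.00     3,770.7199     7,541.4397
  3    54,625.00    40,212.4233   120,637.2698
  Σ                 48,159.2154   132,354.7818
P = 48,159.2154; Macaulay duration = 132,354.7818 / 48,159.2154 = 2.74828 years.
Modified duration = D_Mac / (1 + y) = 2.74828 / 1.1075 = 2.48151 years.

2.482 years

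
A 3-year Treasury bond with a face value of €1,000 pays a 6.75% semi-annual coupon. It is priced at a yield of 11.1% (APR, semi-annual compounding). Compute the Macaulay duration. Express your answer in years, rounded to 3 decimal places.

2.749 years

Periodic yield y = 0.0555. Discount each cash flow and weight by its period:
  t   CF        PV=CF/(1+0.0555)^t    t·PV
  1        33.75        31.9754        31.9754
  2        33.75        30.2940        60.5881
  3        33.75        28.7011        86.1034
  4        33.75        27.1920       108.7679
  5        33.75        25.7622       128.8109
  6     1,033.75       747.5945     4,485.5670
  Σ                    891.5192     4,901.8127
Price P = Σ PV = 891.5192.
Macaulay duration = Σ(t·PV) / P = 4,901.8127 / 891.5192 = 5.49827 half-year periods.
In years: 5.49827 / 2 = 2.74913 years.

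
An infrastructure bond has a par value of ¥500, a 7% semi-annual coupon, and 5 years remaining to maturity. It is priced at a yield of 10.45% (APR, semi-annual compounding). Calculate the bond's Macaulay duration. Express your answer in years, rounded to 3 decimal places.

Periodic yield y = 0.05225. Discount each cash flow and weight by its period:
  t   CF        PV=CF/(1+0.05225)^t    t·PV
  1        17.50        16.6310        16.6310
  2        17.50        15.8052        31.6104
  3        17.50        15.0204        45.0612
  4        17.50        14.2745        57.0982
  5        17.50        13.5657        67.8287
  6        17.50        12.8921        77.3527
  7        17.50        12.2520        85.7637
  8        17.50        11.6436        93.1486
  9        17.50        11.0654        99.5887
  10      517.50       310.9718     3,109.7180
  Σ                    434.1218     3,683.8013
Price P = Σ PV = 434.1218.
Macaulay duration = Σ(t·PV) / P = 3,683.8013 / 434.1218 = 8.48564 half-year periods.
In years: 8.48564 / 2 = 4.24282 years.

4.243 years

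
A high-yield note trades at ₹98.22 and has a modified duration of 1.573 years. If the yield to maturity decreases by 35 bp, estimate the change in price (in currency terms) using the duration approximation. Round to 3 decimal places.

+₹0.541

Duration approximation: ΔP/P ≈ -D_mod · Δy = -1.573 × (-0.0035) = +0.0055055.
ΔP ≈ 98.22 × (+0.0055055) = +0.54075021.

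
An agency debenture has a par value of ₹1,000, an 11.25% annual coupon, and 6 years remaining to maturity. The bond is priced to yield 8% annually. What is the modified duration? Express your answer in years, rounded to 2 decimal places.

4.42 years

Periodic yield y = 0.08. First find Macaulay duration:
  t   CF        PV=CF/(1+0.08)^t    t·PV
  1       112.50       104.1667       104.1667
  2       112.50        96.4506       192.9012
  3       112.50        89.3061       267.9184
  4       112.50        82.6909       330.7634
  5       112.50        76.5656       382.8280
  6     1,112.50       701.0637     4,206.3823
  Σ                  1,150.2436     5,484.9600
P = 1,150.2436; Macaulay duration = 5,484.9600 / 1,150.2436 = 4.76852 years.
Modified duration = D_Mac / (1 + y) = 4.76852 / 1.08 = 4.41530 years.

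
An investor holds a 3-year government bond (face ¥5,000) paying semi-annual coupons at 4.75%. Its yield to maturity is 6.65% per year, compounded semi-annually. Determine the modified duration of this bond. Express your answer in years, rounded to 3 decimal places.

Periodic yield y = 0.03325. First find Macaulay duration:
  t   CF        PV=CF/(1+0.03325)^t    t·PV
  1       118.75       114.9286       114.9286
  2       118.75       111.2302       222.4604
  3       118.75       107.6508       322.9525
  4       118.75       104.1866       416.7465
  5       118.75       100.8339       504.1695
  6     5,118.75     4,206.6021    25,239.6127
  Σ                  4,745.4323    26,820.8702
P = 4,745.4323; Macaulay duration = 26,820.8702 / 4,745.4323 = 5.65193 half-year periods = 2.82597 years.
Modified duration = D_Mac / (1 + y) = 2.82597 / 1.03325 = 2.73503 years.

2.735 years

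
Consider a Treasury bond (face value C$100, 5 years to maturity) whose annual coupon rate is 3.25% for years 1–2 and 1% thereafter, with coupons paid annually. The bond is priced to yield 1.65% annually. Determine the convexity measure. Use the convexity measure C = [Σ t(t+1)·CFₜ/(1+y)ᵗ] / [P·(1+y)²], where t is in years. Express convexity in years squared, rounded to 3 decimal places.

With y = 0.0165:
  t   CF        PV=CF/(1+0.0165)^t    t·PV        t(t+1)·PV
  1         3.25         3.1972         3.1972           6.3945
  2         3.25         3.1453         6.2907          18.8721
  3         1.00         0.9521         2.8563          11.4251
  4         1.00         0.9366         3.7465          18.7327
  5       101.00        93.0646       465.3229       2,791.9376
  Σ                    101.2959       481.4137       2,847.3620
P = 101.2959.
Convexity = Σ t(t+1)·PV / [P·(1+y)²] = 2,847.3620 / (101.2959 × 1.033272) = 27.20420.

27.204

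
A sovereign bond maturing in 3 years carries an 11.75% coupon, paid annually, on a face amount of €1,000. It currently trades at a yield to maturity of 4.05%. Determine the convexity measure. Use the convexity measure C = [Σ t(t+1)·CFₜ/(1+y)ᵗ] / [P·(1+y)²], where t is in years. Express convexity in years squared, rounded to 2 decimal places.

With y = 0.0405:
  t   CF        PV=CF/(1+0.0405)^t    t·PV        t(t+1)·PV
  1       117.50       112.9265       112.9265         225.8530
  2       117.50       108.5310       217.0619         651.1858
  3     1,117.50       992.0219     2,976.0658      11,904.2633
  Σ                  1,213.4794     3,306.0542      12,781.3021
P = 1,213.4794.
Convexity = Σ t(t+1)·PV / [P·(1+y)²] = 12,781.3021 / (1,213.4794 × 1.082640) = 9.72878.

9.73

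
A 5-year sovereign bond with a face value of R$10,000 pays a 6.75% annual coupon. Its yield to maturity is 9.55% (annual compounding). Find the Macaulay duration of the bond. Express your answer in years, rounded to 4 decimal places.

Periodic yield y = 0.0955. Discount each cash flow and weight by its year:
  t   CF        PV=CF/(1+0.0955)^t    t·PV
  1       675.00       616.1570       616.1570
  2       675.00       562.4436     1,124.8873
  3       675.00       513.4127     1,540.2382
  4       675.00       468.6561     1,874.6243
  5    10,675.00     6,765.5947    33,827.9733
  Σ                  8,926.2641    38,983.8800
Price P = Σ PV = 8,926.2641.
Macaulay duration = Σ(t·PV) / P = 38,983.8800 / 8,926.2641 = 4.36732 years.

4.3673 years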